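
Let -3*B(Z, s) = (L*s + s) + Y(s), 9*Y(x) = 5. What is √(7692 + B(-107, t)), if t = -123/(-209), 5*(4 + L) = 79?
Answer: √680149871445/9405 ≈ 87.689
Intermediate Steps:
L = 59/5 (L = -4 + (⅕)*79 = -4 + 79/5 = 59/5 ≈ 11.800)
Y(x) = 5/9 (Y(x) = (⅑)*5 = 5/9)
t = 123/209 (t = -123*(-1/209) = 123/209 ≈ 0.58852)
B(Z, s) = -5/27 - 64*s/15 (B(Z, s) = -((59*s/5 + s) + 5/9)/3 = -(64*s/5 + 5/9)/3 = -(5/9 + 64*s/5)/3 = -5/27 - 64*s/15)
√(7692 + B(-107, t)) = √(7692 + (-5/27 - 64/15*123/209)) = √(7692 + (-5/27 - 2624/1045)) = √(7692 - 76073/28215) = √(216953707/28215) = √680149871445/9405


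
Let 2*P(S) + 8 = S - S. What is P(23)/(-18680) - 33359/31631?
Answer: -155754899/147716770 ≈ -1.0544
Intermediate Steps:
P(S) = -4 (P(S) = -4 + (S - S)/2 = -4 + (½)*0 = -4 + 0 = -4)
P(23)/(-18680) - 33359/31631 = -4/(-18680) - 33359/31631 = -4*(-1/18680) - 33359*1/31631 = 1/4670 - 33359/31631 = -155754899/147716770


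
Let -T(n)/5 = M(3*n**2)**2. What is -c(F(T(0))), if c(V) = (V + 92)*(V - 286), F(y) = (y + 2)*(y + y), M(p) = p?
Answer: 26312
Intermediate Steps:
T(n) = -45*n**4 (T(n) = -5*9*n**4 = -45*n**4)
F(y) = 2*y*(2 + y) (F(y) = (2 + y)*(2*y) = 2*y*(2 + y))
c(V) = (-286 + V)*(92 + V) (c(V) = (92 + V)*(-286 + V) = (-286 + V)*(92 + V))
-c(F(T(0))) = -(-26312 + (2*(-45*0**4)*(2 - 45*0**4))**2 - 388*(-45*0**4)*(2 - 45*0**4)) = -(-26312 + (2*(-45*0)*(2 - 45*0))**2 - 388*(-45*0)*(2 - 45*0)) = -(-26312 + (2*0*(2 + 0))**2 - 388*0*(2 + 0)) = -(-26312 + (2*0*2)**2 - 388*0*2) = -(-26312 + 0**2 - 194*0) = -(-26312 + 0 + 0) = -1*(-26312) = 26312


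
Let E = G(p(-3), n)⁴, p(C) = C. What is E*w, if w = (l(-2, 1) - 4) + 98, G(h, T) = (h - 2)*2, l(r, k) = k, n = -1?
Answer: 950000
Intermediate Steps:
G(h, T) = -4 + 2*h (G(h, T) = (-2 + h)*2 = -4 + 2*h)
E = 10000 (E = (-4 + 2*(-3))⁴ = (-4 - 6)⁴ = (-10)⁴ = 10000)
w = 95 (w = (1 - 4) + 98 = -3 + 98 = 95)
E*w = 10000*95 = 950000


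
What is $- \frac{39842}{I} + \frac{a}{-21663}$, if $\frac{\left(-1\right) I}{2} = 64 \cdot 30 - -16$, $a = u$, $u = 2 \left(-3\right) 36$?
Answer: $\frac{4363301}{423632} \approx 10.3$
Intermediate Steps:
$u = -216$ ($u = \left(-6\right) 36 = -216$)
$a = -216$
$I = -3872$ ($I = - 2 \left(64 \cdot 30 - -16\right) = - 2 \left(1920 + \left(-26 + 42\right)\right) = - 2 \left(1920 + 16\right) = \left(-2\right) 1936 = -3872$)
$- \frac{39842}{I} + \frac{a}{-21663} = - \frac{39842}{-3872} - \frac{216}{-21663} = \left(-39842\right) \left(- \frac{1}{3872}\right) - - \frac{24}{2407} = \frac{1811}{176} + \frac{24}{2407} = \frac{4363301}{423632}$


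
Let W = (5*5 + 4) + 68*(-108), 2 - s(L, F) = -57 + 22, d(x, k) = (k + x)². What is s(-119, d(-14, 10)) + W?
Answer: -7278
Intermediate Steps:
s(L, F) = 37 (s(L, F) = 2 - (-57 + 22) = 2 - 1*(-35) = 2 + 35 = 37)
W = -7315 (W = (25 + 4) - 7344 = 29 - 7344 = -7315)
s(-119, d(-14, 10)) + W = 37 - 7315 = -7278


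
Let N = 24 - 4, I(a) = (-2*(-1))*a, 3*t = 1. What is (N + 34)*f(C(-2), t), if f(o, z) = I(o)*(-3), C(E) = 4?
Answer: -1296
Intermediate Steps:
t = ⅓ (t = (⅓)*1 = ⅓ ≈ 0.33333)
I(a) = 2*a
N = 20
f(o, z) = -6*o (f(o, z) = (2*o)*(-3) = -6*o)
(N + 34)*f(C(-2), t) = (20 + 34)*(-6*4) = 54*(-24) = -1296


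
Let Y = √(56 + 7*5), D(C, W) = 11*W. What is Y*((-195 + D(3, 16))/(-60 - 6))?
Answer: 19*√91/66 ≈ 2.7462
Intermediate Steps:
Y = √91 (Y = √(56 + 35) = √91 ≈ 9.5394)
Y*((-195 + D(3, 16))/(-60 - 6)) = √91*((-195 + 11*16)/(-60 - 6)) = √91*((-195 + 176)/(-66)) = √91*(-19*(-1/66)) = √91*(19/66) = 19*√91/66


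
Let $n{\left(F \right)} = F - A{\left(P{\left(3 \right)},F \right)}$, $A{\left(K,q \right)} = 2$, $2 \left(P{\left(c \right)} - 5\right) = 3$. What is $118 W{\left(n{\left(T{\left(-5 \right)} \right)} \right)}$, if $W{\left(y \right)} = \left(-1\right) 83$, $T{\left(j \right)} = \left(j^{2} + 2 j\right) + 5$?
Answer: $-9794$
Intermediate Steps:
$P{\left(c \right)} = \frac{13}{2}$ ($P{\left(c \right)} = 5 + \frac{1}{2} \cdot 3 = 5 + \frac{3}{2} = \frac{13}{2}$)
$T{\left(j \right)} = 5 + j^{2} + 2 j$
$n{\left(F \right)} = -2 + F$ ($n{\left(F \right)} = F - 2 = -2 + F$)
$W{\left(y \right)} = -83$
$118 W{\left(n{\left(T{\left(-5 \right)} \right)} \right)} = 118 \left(-83\right) = -9794$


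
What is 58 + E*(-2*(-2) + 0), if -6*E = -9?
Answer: 64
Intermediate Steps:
E = 3/2 (E = -1/6*(-9) = 3/2 ≈ 1.5000)
58 + E*(-2*(-2) + 0) = 58 + 3*(-2*(-2) + 0)/2 = 58 + 3*(4 + 0)/2 = 58 + (3/2)*4 = 58 + 6 = 64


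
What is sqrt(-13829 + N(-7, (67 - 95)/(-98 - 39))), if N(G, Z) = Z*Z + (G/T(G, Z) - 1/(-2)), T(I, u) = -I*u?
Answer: I*sqrt(50889080641)/1918 ≈ 117.62*I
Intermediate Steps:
T(I, u) = -I*u
N(G, Z) = 1/2 + Z**2 - 1/Z (N(G, Z) = Z*Z + (G/((-G*Z)) - 1/(-2)) = Z**2 + (G*(-1/(G*Z)) - 1*(-1/2)) = Z**2 + (-1/Z + 1/2) = Z**2 + (1/2 - 1/Z) = 1/2 + Z**2 - 1/Z)
sqrt(-13829 + N(-7, (67 - 95)/(-98 - 39))) = sqrt(-13829 + (-1 + ((67 - 95)/(-98 - 39))**3 + ((67 - 95)/(-98 - 39))/2)/(((67 - 95)/(-98 - 39)))) = sqrt(-13829 + (-1 + (-28/(-137))**3 + (-28/(-137))/2)/((-28/(-137)))) = sqrt(-13829 + (-1 + (-28*(-1/137))**3 + (-28*(-1/137))/2)/((-28*(-1/137)))) = sqrt(-13829 + (-1 + (28/137)**3 + (1/2)*(28/137))/(28/137)) = sqrt(-13829 + 137*(-1 + 21952/2571353 + 14/137)/28) = sqrt(-13829 + (137/28)*(-2286635/2571353)) = sqrt(-13829 - 2286635/525532) = sqrt(-7269868663/525532) = I*sqrt(50889080641)/1918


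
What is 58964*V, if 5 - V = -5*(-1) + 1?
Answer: -58964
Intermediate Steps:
V = -1 (V = 5 - (-5*(-1) + 1) = 5 - (5 + 1) = 5 - 1*6 = 5 - 6 = -1)
58964*V = 58964*(-1) = -58964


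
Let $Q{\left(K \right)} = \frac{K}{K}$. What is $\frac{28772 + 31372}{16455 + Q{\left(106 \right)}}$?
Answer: $\frac{7518}{2057} \approx 3.6548$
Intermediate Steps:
$Q{\left(K \right)} = 1$
$\frac{28772 + 31372}{16455 + Q{\left(106 \right)}} = \frac{28772 + 31372}{16455 + 1} = \frac{60144}{16456} = 60144 \cdot \frac{1}{16456} = \frac{7518}{2057}$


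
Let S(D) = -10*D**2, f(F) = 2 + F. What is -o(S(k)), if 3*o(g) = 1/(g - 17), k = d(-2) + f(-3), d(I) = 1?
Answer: 1/51 ≈ 0.019608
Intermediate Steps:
k = 0 (k = 1 + (2 - 3) = 1 - 1 = 0)
o(g) = 1/(3*(-17 + g)) (o(g) = 1/(3*(g - 17)) = 1/(3*(-17 + g)))
-o(S(k)) = -1/(3*(-17 - 10*0**2)) = -1/(3*(-17 - 10*0)) = -1/(3*(-17 + 0)) = -1/(3*(-17)) = -(-1)/(3*17) = -1*(-1/51) = 1/51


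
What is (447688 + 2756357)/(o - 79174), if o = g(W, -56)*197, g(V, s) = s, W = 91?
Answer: -3204045/90206 ≈ -35.519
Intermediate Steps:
o = -11032 (o = -56*197 = -11032)
(447688 + 2756357)/(o - 79174) = (447688 + 2756357)/(-11032 - 79174) = 3204045/(-90206) = 3204045*(-1/90206) = -3204045/90206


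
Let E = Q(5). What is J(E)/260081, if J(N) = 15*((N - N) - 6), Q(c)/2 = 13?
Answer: -90/260081 ≈ -0.00034605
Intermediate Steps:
Q(c) = 26 (Q(c) = 2*13 = 26)
E = 26
J(N) = -90 (J(N) = 15*(0 - 6) = 15*(-6) = -90)
J(E)/260081 = -90/260081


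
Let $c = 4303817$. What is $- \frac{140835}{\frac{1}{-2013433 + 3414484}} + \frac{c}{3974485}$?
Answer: $- \frac{784233526632014908}{3974485} \approx -1.9732 \cdot 10^{11}$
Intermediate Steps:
$- \frac{140835}{\frac{1}{-2013433 + 3414484}} + \frac{c}{3974485} = - \frac{140835}{\frac{1}{-2013433 + 3414484}} + \frac{4303817}{3974485} = - \frac{140835}{\frac{1}{1401051}} + 4303817 \cdot \frac{1}{3974485} = - 140835 \frac{1}{\frac{1}{1401051}} + \frac{4303817}{3974485} = \left(-140835\right) 1401051 + \frac{4303817}{3974485} = -197317017585 + \frac{4303817}{3974485} = - \frac{784233526632014908}{3974485}$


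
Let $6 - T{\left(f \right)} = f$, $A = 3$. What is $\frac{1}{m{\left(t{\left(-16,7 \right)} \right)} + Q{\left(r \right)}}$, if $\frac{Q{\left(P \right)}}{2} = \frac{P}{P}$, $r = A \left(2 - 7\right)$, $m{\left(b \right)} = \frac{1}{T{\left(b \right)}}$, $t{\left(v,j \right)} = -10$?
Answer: $\frac{16}{33} \approx 0.48485$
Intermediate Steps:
$T{\left(f \right)} = 6 - f$
$m{\left(b \right)} = \frac{1}{6 - b}$
$r = -15$ ($r = 3 \left(2 - 7\right) = 3 \left(-5\right) = -15$)
$Q{\left(P \right)} = 2$ ($Q{\left(P \right)} = 2 \frac{P}{P} = 2 \cdot 1 = 2$)
$\frac{1}{m{\left(t{\left(-16,7 \right)} \right)} + Q{\left(r \right)}} = \frac{1}{- \frac{1}{-6 - 10} + 2} = \frac{1}{- \frac{1}{-16} + 2} = \frac{1}{\left(-1\right) \left(- \frac{1}{16}\right) + 2} = \frac{1}{\frac{1}{16} + 2} = \frac{1}{\frac{33}{16}} = \frac{16}{33}$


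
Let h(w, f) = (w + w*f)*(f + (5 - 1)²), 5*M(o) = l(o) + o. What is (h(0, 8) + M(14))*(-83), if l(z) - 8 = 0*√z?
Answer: -1826/5 ≈ -365.20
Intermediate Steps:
l(z) = 8 (l(z) = 8 + 0*√z = 8 + 0 = 8)
M(o) = 8/5 + o/5 (M(o) = (8 + o)/5 = 8/5 + o/5)
h(w, f) = (16 + f)*(w + f*w) (h(w, f) = (w + f*w)*(f + 4²) = (w + f*w)*(f + 16) = (w + f*w)*(16 + f) = (16 + f)*(w + f*w))
(h(0, 8) + M(14))*(-83) = (0*(16 + 8² + 17*8) + (8/5 + (⅕)*14))*(-83) = (0*(16 + 64 + 136) + (8/5 + 14/5))*(-83) = (0*216 + 22/5)*(-83) = (0 + 22/5)*(-83) = (22/5)*(-83) = -1826/5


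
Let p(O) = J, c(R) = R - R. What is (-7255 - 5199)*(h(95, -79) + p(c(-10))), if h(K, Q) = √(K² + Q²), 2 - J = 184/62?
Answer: 373620/31 - 12454*√15266 ≈ -1.5267e+6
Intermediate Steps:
J = -30/31 (J = 2 - 184/62 = 2 - 1*92/31 = 2 - 92/31 = -30/31 ≈ -0.96774)
c(R) = 0
p(O) = -30/31
(-7255 - 5199)*(h(95, -79) + p(c(-10))) = (-7255 - 5199)*(√(95² + (-79)²) - 30/31) = -12454*(√(9025 + 6241) - 30/31) = -12454*(√15266 - 30/31) = -12454*(-30/31 + √15266) = 373620/31 - 12454*√15266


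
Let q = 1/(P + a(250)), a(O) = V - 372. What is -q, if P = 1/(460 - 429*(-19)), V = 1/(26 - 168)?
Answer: 1222762/454875933 ≈ 0.0026881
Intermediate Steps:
V = -1/142 (V = 1/(-142) = -1/142 ≈ -0.0070423)
a(O) = -52825/142 (a(O) = -1/142 - 372 = -52825/142)
P = 1/8611 (P = 1/(460 + 8151) = 1/8611 ≈ 0.00011613)
q = -1222762/454875933 (q = 1/(1/8611 - 52825/142) = 1/(-454875933/1222762) = -1222762/454875933 ≈ -0.0026881)
-q = -1*(-1222762/454875933) = 1222762/454875933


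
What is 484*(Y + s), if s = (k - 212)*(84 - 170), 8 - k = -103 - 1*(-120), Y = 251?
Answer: 9320388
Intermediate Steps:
k = -9 (k = 8 - (-103 - 1*(-120)) = 8 - (-103 + 120) = 8 - 1*17 = 8 - 17 = -9)
s = 19006 (s = (-9 - 212)*(84 - 170) = -221*(-86) = 19006)
484*(Y + s) = 484*(251 + 19006) = 484*19257 = 9320388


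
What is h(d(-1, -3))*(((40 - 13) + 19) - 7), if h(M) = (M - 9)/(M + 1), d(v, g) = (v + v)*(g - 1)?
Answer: -13/3 ≈ -4.3333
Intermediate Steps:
d(v, g) = 2*v*(-1 + g) (d(v, g) = (2*v)*(-1 + g) = 2*v*(-1 + g))
h(M) = (-9 + M)/(1 + M)
h(d(-1, -3))*(((40 - 13) + 19) - 7) = ((-9 + 2*(-1)*(-1 - 3))/(1 + 2*(-1)*(-1 - 3)))*(((40 - 13) + 19) - 7) = ((-9 + 2*(-1)*(-4))/(1 + 2*(-1)*(-4)))*((27 + 19) - 7) = ((-9 + 8)/(1 + 8))*(46 - 7) = (-1/9)*39 = ((1/9)*(-1))*39 = -1/9*39 = -13/3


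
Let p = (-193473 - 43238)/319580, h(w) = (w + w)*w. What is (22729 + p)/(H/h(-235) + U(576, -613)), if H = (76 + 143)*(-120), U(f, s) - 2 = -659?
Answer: -5348355037927/154659526596 ≈ -34.581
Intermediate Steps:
h(w) = 2*w² (h(w) = (2*w)*w = 2*w²)
U(f, s) = -657 (U(f, s) = 2 - 659 = -657)
H = -26280 (H = 219*(-120) = -26280)
p = -236711/319580 (p = -236711*1/319580 = -236711/319580 ≈ -0.74069)
(22729 + p)/(H/h(-235) + U(576, -613)) = (22729 - 236711/319580)/(-26280/(2*(-235)²) - 657) = 7263497109/(319580*(-26280/(2*55225) - 657)) = 7263497109/(319580*(-26280/110450 - 657)) = 7263497109/(319580*(-26280*1/110450 - 657)) = 7263497109/(319580*(-2628/11045 - 657)) = 7263497109/(319580*(-7259193/11045)) = (7263497109/319580)*(-11045/7259193) = -5348355037927/154659526596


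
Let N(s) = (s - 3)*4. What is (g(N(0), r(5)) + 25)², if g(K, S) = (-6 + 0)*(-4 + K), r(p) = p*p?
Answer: 14641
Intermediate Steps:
r(p) = p²
N(s) = -12 + 4*s (N(s) = (-3 + s)*4 = -12 + 4*s)
g(K, S) = 24 - 6*K (g(K, S) = -6*(-4 + K) = 24 - 6*K)
(g(N(0), r(5)) + 25)² = ((24 - 6*(-12 + 4*0)) + 25)² = ((24 - 6*(-12 + 0)) + 25)² = ((24 - 6*(-12)) + 25)² = ((24 + 72) + 25)² = (96 + 25)² = 121² = 14641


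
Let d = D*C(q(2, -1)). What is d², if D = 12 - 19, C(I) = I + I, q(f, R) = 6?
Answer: 7056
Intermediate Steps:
C(I) = 2*I
D = -7
d = -84 (d = -14*6 = -7*12 = -84)
d² = (-84)² = 7056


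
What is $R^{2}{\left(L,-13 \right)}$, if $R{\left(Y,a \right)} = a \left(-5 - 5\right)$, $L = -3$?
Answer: $16900$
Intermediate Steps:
$R{\left(Y,a \right)} = - 10 a$ ($R{\left(Y,a \right)} = a \left(-10\right) = - 10 a$)
$R^{2}{\left(L,-13 \right)} = \left(\left(-10\right) \left(-13\right)\right)^{2} = 130^{2} = 16900$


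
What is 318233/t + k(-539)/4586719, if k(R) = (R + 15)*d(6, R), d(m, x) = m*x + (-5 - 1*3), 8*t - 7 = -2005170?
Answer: -8270775834512/9197119230197 ≈ -0.89928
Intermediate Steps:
t = -2005163/8 (t = 7/8 + (1/8)*(-2005170) = 7/8 - 1002585/4 = -2005163/8 ≈ -2.5065e+5)
d(m, x) = -8 + m*x (d(m, x) = m*x + (-5 - 3) = m*x - 8 = -8 + m*x)
k(R) = (-8 + 6*R)*(15 + R) (k(R) = (R + 15)*(-8 + 6*R) = (15 + R)*(-8 + 6*R) = (-8 + 6*R)*(15 + R))
318233/t + k(-539)/4586719 = 318233/(-2005163/8) + (2*(-4 + 3*(-539))*(15 - 539))/4586719 = 318233*(-8/2005163) + (2*(-4 - 1617)*(-524))*(1/4586719) = -2545864/2005163 + (2*(-1621)*(-524))*(1/4586719) = -2545864/2005163 + 1698808*(1/4586719) = -2545864/2005163 + 1698808/4586719 = -8270775834512/9197119230197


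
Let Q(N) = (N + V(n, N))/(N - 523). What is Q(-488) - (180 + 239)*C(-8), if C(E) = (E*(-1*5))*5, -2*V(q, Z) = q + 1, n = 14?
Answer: -169442609/2022 ≈ -83800.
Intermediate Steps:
V(q, Z) = -1/2 - q/2 (V(q, Z) = -(q + 1)/2 = -(1 + q)/2 = -1/2 - q/2)
Q(N) = (-15/2 + N)/(-523 + N) (Q(N) = (N + (-1/2 - 1/2*14))/(N - 523) = (N + (-1/2 - 7))/(-523 + N) = (N - 15/2)/(-523 + N) = (-15/2 + N)/(-523 + N))
C(E) = -25*E (C(E) = (E*(-5))*5 = -5*E*5 = -25*E)
Q(-488) - (180 + 239)*C(-8) = (-15/2 - 488)/(-523 - 488) - (180 + 239)*(-25*(-8)) = -991/2/(-1011) - 419*200 = -1/1011*(-991/2) - 1*83800 = 991/2022 - 83800 = -169442609/2022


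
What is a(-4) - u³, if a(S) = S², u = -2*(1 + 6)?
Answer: 2760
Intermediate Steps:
u = -14 (u = -2*7 = -14)
a(-4) - u³ = (-4)² - 1*(-14)³ = 16 - 1*(-2744) = 16 + 2744 = 2760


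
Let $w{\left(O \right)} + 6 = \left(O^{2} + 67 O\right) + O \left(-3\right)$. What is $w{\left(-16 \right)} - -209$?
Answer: $-565$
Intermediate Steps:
$w{\left(O \right)} = -6 + O^{2} + 64 O$ ($w{\left(O \right)} = -6 + \left(\left(O^{2} + 67 O\right) + O \left(-3\right)\right) = -6 - \left(- O^{2} - 64 O\right) = -6 + \left(O^{2} + 64 O\right) = -6 + O^{2} + 64 O$)
$w{\left(-16 \right)} - -209 = \left(-6 + \left(-16\right)^{2} + 64 \left(-16\right)\right) - -209 = \left(-6 + 256 - 1024\right) + 209 = -774 + 209 = -565$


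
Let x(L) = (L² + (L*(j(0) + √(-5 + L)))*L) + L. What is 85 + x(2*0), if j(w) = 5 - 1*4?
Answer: 85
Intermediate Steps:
j(w) = 1 (j(w) = 5 - 4 = 1)
x(L) = L + L² + L²*(1 + √(-5 + L)) (x(L) = (L² + (L*(1 + √(-5 + L)))*L) + L = (L² + L²*(1 + √(-5 + L))) + L = L + L² + L²*(1 + √(-5 + L)))
85 + x(2*0) = 85 + (2*0)*(1 + 2*(2*0) + (2*0)*√(-5 + 2*0)) = 85 + 0*(1 + 2*0 + 0*√(-5 + 0)) = 85 + 0*(1 + 0 + 0*√(-5)) = 85 + 0*(1 + 0 + 0*(I*√5)) = 85 + 0*(1 + 0 + 0) = 85 + 0*1 = 85 + 0 = 85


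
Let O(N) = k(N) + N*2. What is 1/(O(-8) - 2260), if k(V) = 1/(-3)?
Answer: -3/6829 ≈ -0.00043930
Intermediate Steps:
k(V) = -⅓
O(N) = -⅓ + 2*N (O(N) = -⅓ + N*2 = -⅓ + 2*N)
1/(O(-8) - 2260) = 1/((-⅓ + 2*(-8)) - 2260) = 1/((-⅓ - 16) - 2260) = 1/(-49/3 - 2260) = 1/(-6829/3) = -3/6829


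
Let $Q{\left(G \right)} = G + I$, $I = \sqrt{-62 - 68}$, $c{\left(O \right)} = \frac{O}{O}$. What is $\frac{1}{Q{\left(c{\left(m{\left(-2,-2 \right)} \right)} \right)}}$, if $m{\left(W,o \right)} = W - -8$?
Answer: $\frac{1}{131} - \frac{i \sqrt{130}}{131} \approx 0.0076336 - 0.087036 i$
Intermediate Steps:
$m{\left(W,o \right)} = 8 + W$ ($m{\left(W,o \right)} = W + 8 = 8 + W$)
$c{\left(O \right)} = 1$
$I = i \sqrt{130}$ ($I = \sqrt{-130} = i \sqrt{130} \approx 11.402 i$)
$Q{\left(G \right)} = G + i \sqrt{130}$
$\frac{1}{Q{\left(c{\left(m{\left(-2,-2 \right)} \right)} \right)}} = \frac{1}{1 + i \sqrt{130}}$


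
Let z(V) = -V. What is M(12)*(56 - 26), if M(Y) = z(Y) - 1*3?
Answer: -450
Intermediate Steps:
M(Y) = -3 - Y (M(Y) = -Y - 1*3 = -Y - 3 = -3 - Y)
M(12)*(56 - 26) = (-3 - 1*12)*(56 - 26) = (-3 - 12)*30 = -15*30 = -450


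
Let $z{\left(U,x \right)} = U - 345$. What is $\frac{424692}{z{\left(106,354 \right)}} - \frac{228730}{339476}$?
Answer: $- \frac{72113703931}{40567382} \approx -1777.6$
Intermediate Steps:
$z{\left(U,x \right)} = -345 + U$ ($z{\left(U,x \right)} = U - 345 = -345 + U$)
$\frac{424692}{z{\left(106,354 \right)}} - \frac{228730}{339476} = \frac{424692}{-345 + 106} - \frac{228730}{339476} = \frac{424692}{-239} - \frac{114365}{169738} = 424692 \left(- \frac{1}{239}\right) - \frac{114365}{169738} = - \frac{424692}{239} - \frac{114365}{169738} = - \frac{72113703931}{40567382}$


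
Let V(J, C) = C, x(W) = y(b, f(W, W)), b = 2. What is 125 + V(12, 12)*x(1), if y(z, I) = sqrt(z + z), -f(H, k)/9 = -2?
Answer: 149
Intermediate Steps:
f(H, k) = 18 (f(H, k) = -9*(-2) = 18)
y(z, I) = sqrt(2)*sqrt(z) (y(z, I) = sqrt(2*z) = sqrt(2)*sqrt(z))
x(W) = 2 (x(W) = sqrt(2)*sqrt(2) = 2)
125 + V(12, 12)*x(1) = 125 + 12*2 = 125 + 24 = 149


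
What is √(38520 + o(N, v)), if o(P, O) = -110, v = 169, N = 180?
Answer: √38410 ≈ 195.98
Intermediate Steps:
√(38520 + o(N, v)) = √(38520 - 110) = √38410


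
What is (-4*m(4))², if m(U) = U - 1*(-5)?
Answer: 1296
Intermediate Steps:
m(U) = 5 + U (m(U) = U + 5 = 5 + U)
(-4*m(4))² = (-4*(5 + 4))² = (-4*9)² = (-36)² = 1296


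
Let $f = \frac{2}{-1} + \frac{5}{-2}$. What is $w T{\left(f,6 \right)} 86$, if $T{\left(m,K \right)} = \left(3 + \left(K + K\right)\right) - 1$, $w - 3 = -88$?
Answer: $-102340$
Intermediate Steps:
$f = - \frac{9}{2}$ ($f = 2 \left(-1\right) + 5 \left(- \frac{1}{2}\right) = -2 - \frac{5}{2} = - \frac{9}{2} \approx -4.5$)
$w = -85$ ($w = 3 - 88 = -85$)
$T{\left(m,K \right)} = 2 + 2 K$ ($T{\left(m,K \right)} = \left(3 + 2 K\right) - 1 = 2 + 2 K$)
$w T{\left(f,6 \right)} 86 = - 85 \left(2 + 2 \cdot 6\right) 86 = - 85 \left(2 + 12\right) 86 = \left(-85\right) 14 \cdot 86 = \left(-1190\right) 86 = -102340$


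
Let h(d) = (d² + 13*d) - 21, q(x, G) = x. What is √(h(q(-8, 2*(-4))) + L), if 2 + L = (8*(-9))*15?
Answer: 3*I*√127 ≈ 33.808*I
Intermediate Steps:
h(d) = -21 + d² + 13*d
L = -1082 (L = -2 + (8*(-9))*15 = -2 - 72*15 = -2 - 1080 = -1082)
√(h(q(-8, 2*(-4))) + L) = √((-21 + (-8)² + 13*(-8)) - 1082) = √((-21 + 64 - 104) - 1082) = √(-61 - 1082) = √(-1143) = 3*I*√127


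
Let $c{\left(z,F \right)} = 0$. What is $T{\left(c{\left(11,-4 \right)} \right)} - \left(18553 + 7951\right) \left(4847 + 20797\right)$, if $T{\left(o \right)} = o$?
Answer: $-679668576$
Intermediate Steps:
$T{\left(c{\left(11,-4 \right)} \right)} - \left(18553 + 7951\right) \left(4847 + 20797\right) = 0 - \left(18553 + 7951\right) \left(4847 + 20797\right) = 0 - 26504 \cdot 25644 = 0 - 679668576 = -679668576$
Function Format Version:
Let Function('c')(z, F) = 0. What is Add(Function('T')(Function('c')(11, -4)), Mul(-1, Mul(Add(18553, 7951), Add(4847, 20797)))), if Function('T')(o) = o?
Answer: -679668576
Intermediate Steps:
Add(Function('T')(Function('c')(11, -4)), Mul(-1, Mul(Add(18553, 7951), Add(4847, 20797)))) = Add(0, Mul(-1, Mul(Add(18553, 7951), Add(4847, 20797)))) = Add(0, Mul(-1, Mul(26504, 25644))) = Add(0, Mul(-1, 679668576)) = Add(0, -679668576) = -679668576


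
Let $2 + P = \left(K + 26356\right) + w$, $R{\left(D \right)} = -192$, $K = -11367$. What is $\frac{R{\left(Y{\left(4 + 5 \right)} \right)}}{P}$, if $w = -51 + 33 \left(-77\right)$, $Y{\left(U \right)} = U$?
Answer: $- \frac{192}{12395} \approx -0.01549$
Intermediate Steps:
$w = -2592$ ($w = -51 - 2541 = -2592$)
$P = 12395$ ($P = -2 + \left(\left(-11367 + 26356\right) - 2592\right) = -2 + \left(14989 - 2592\right) = -2 + 12397 = 12395$)
$\frac{R{\left(Y{\left(4 + 5 \right)} \right)}}{P} = - \frac{192}{12395}$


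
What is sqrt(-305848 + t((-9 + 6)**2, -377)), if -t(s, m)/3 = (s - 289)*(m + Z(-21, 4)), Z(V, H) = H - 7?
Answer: 2*I*sqrt(156262) ≈ 790.6*I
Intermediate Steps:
Z(V, H) = -7 + H
t(s, m) = -3*(-289 + s)*(-3 + m) (t(s, m) = -3*(s - 289)*(m + (-7 + 4)) = -3*(-289 + s)*(m - 3) = -3*(-289 + s)*(-3 + m))
sqrt(-305848 + t((-9 + 6)**2, -377)) = sqrt(-305848 + (-2601 + 9*(-9 + 6)**2 + 867*(-377) - 3*(-377)*(-9 + 6)**2)) = sqrt(-305848 + (-2601 + 9*(-3)**2 - 326859 - 3*(-377)*(-3)**2)) = sqrt(-305848 + (-2601 + 9*9 - 326859 - 3*(-377)*9)) = sqrt(-305848 + (-2601 + 81 - 326859 + 10179)) = sqrt(-305848 - 319200) = sqrt(-625048) = 2*I*sqrt(156262)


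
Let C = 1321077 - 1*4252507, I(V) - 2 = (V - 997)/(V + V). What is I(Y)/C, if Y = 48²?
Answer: -10523/13508029440 ≈ -7.7902e-7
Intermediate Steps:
Y = 2304
I(V) = 2 + (-997 + V)/(2*V) (I(V) = 2 + (V - 997)/(V + V) = 2 + (-997 + V)/((2*V)) = 2 + (-997 + V)*(1/(2*V)) = 2 + (-997 + V)/(2*V))
C = -2931430 (C = 1321077 - 4252507 = -2931430)
I(Y)/C = ((½)*(-997 + 5*2304)/2304)/(-2931430) = ((½)*(1/2304)*(-997 + 11520))*(-1/2931430) = ((½)*(1/2304)*10523)*(-1/2931430) = (10523/4608)*(-1/2931430) = -10523/13508029440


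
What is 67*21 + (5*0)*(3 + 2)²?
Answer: 1407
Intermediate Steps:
67*21 + (5*0)*(3 + 2)² = 1407 + 0*5² = 1407 + 0*25 = 1407 + 0 = 1407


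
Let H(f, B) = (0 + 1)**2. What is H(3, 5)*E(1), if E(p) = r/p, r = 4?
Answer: 4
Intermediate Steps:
H(f, B) = 1 (H(f, B) = 1**2 = 1)
E(p) = 4/p
H(3, 5)*E(1) = 1*(4/1) = 1*(4*1) = 1*4 = 4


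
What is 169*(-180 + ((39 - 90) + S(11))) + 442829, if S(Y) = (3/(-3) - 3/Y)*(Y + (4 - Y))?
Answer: 4432226/11 ≈ 4.0293e+5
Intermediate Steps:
S(Y) = -4 - 12/Y (S(Y) = (3*(-⅓) - 3/Y)*4 = (-1 - 3/Y)*4 = -4 - 12/Y)
169*(-180 + ((39 - 90) + S(11))) + 442829 = 169*(-180 + ((39 - 90) + (-4 - 12/11))) + 442829 = 169*(-180 + (-51 + (-4 - 12*1/11))) + 442829 = 169*(-180 + (-51 + (-4 - 12/11))) + 442829 = 169*(-180 + (-51 - 56/11)) + 442829 = 169*(-180 - 617/11) + 442829 = 169*(-2597/11) + 442829 = -438893/11 + 442829 = 4432226/11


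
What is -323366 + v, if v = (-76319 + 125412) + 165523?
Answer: -108750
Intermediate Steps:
v = 214616 (v = 49093 + 165523 = 214616)
-323366 + v = -323366 + 214616 = -108750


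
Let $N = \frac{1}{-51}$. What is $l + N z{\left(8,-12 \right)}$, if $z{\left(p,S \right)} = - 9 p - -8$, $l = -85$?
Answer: $- \frac{4271}{51} \approx -83.745$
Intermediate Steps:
$z{\left(p,S \right)} = 8 - 9 p$ ($z{\left(p,S \right)} = - 9 p + 8 = 8 - 9 p$)
$N = - \frac{1}{51} \approx -0.019608$
$l + N z{\left(8,-12 \right)} = -85 - \frac{8 - 72}{51} = -85 - - \frac{64}{51} = -85 + \frac{64}{51} = - \frac{4271}{51}$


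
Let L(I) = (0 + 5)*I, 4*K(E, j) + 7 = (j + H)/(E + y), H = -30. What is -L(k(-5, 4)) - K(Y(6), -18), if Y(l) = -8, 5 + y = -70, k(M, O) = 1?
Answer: -1127/332 ≈ -3.3946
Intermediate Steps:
y = -75 (y = -5 - 70 = -75)
K(E, j) = -7/4 + (-30 + j)/(4*(-75 + E)) (K(E, j) = -7/4 + ((j - 30)/(E - 75))/4 = -7/4 + ((-30 + j)/(-75 + E))/4 = -7/4 + (-30 + j)/(4*(-75 + E)))
L(I) = 5*I
-L(k(-5, 4)) - K(Y(6), -18) = -5 - (495 - 18 - 7*(-8))/(4*(-75 - 8)) = -1*5 - (495 - 18 + 56)/(4*(-83)) = -5 - (-1)*533/(4*83) = -5 - 1*(-533/332) = -5 + 533/332 = -1127/332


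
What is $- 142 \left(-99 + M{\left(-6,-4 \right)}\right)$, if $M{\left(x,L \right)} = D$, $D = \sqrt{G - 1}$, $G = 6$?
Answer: $14058 - 142 \sqrt{5} \approx 13740.0$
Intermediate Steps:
$D = \sqrt{5}$ ($D = \sqrt{6 - 1} = \sqrt{5} \approx 2.2361$)
$M{\left(x,L \right)} = \sqrt{5}$
$- 142 \left(-99 + M{\left(-6,-4 \right)}\right) = - 142 \left(-99 + \sqrt{5}\right) = 14058 - 142 \sqrt{5}$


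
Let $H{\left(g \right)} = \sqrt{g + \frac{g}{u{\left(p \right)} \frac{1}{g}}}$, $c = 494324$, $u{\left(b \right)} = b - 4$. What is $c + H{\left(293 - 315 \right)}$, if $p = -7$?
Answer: $494324 + i \sqrt{66} \approx 4.9432 \cdot 10^{5} + 8.124 i$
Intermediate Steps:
$u{\left(b \right)} = -4 + b$
$H{\left(g \right)} = \sqrt{g - \frac{g^{2}}{11}}$ ($H{\left(g \right)} = \sqrt{g + \frac{g}{\left(-4 - 7\right) \frac{1}{g}}} = \sqrt{g + \frac{g}{\left(-11\right) \frac{1}{g}}} = \sqrt{g + g \left(- \frac{g}{11}\right)} = \sqrt{g - \frac{g^{2}}{11}}$)
$c + H{\left(293 - 315 \right)} = 494324 + \frac{\sqrt{11} \sqrt{\left(293 - 315\right) \left(11 - \left(293 - 315\right)\right)}}{11} = 494324 + \frac{\sqrt{11} \sqrt{- 22 \left(11 - -22\right)}}{11} = 494324 + \frac{\sqrt{11} \sqrt{- 22 \left(11 + 22\right)}}{11} = 494324 + \frac{\sqrt{11} \sqrt{\left(-22\right) 33}}{11} = 494324 + \frac{\sqrt{11} \sqrt{-726}}{11} = 494324 + \frac{\sqrt{11} \cdot 11 i \sqrt{6}}{11} = 494324 + i \sqrt{66}$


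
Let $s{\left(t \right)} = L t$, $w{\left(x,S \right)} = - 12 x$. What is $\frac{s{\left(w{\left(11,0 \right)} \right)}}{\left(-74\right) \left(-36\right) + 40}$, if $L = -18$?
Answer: $\frac{297}{338} \approx 0.8787$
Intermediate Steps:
$s{\left(t \right)} = - 18 t$
$\frac{s{\left(w{\left(11,0 \right)} \right)}}{\left(-74\right) \left(-36\right) + 40} = \frac{\left(-18\right) \left(\left(-12\right) 11\right)}{\left(-74\right) \left(-36\right) + 40} = \frac{\left(-18\right) \left(-132\right)}{2664 + 40} = \frac{2376}{2704} = 2376 \cdot \frac{1}{2704} = \frac{297}{338}$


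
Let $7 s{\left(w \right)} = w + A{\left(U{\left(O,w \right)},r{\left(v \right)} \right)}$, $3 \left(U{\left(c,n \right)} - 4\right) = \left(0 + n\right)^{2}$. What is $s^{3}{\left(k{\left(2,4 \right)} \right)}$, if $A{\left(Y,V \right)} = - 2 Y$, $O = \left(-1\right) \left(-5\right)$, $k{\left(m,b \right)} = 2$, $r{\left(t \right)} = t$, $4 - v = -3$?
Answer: $- \frac{17576}{9261} \approx -1.8979$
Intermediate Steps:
$v = 7$ ($v = 4 - -3 = 4 + 3 = 7$)
$O = 5$
$U{\left(c,n \right)} = 4 + \frac{n^{2}}{3}$ ($U{\left(c,n \right)} = 4 + \frac{\left(0 + n\right)^{2}}{3} = 4 + \frac{n^{2}}{3}$)
$s{\left(w \right)} = - \frac{8}{7} - \frac{2 w^{2}}{21} + \frac{w}{7}$ ($s{\left(w \right)} = \frac{w - 2 \left(4 + \frac{w^{2}}{3}\right)}{7} = \frac{w - \left(8 + \frac{2 w^{2}}{3}\right)}{7} = \frac{-8 + w - \frac{2 w^{2}}{3}}{7} = - \frac{8}{7} - \frac{2 w^{2}}{21} + \frac{w}{7}$)
$s^{3}{\left(k{\left(2,4 \right)} \right)} = \left(- \frac{8}{7} - \frac{2 \cdot 2^{2}}{21} + \frac{1}{7} \cdot 2\right)^{3} = \left(- \frac{8}{7} - \frac{8}{21} + \frac{2}{7}\right)^{3} = \left(- \frac{26}{21}\right)^{3} = - \frac{17576}{9261}$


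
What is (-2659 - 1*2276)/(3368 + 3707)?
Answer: -987/1415 ≈ -0.69753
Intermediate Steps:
(-2659 - 1*2276)/(3368 + 3707) = (-2659 - 2276)/7075 = -4935*1/7075 = -987/1415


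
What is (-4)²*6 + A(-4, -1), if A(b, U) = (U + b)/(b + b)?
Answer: 773/8 ≈ 96.625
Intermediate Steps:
A(b, U) = (U + b)/(2*b) (A(b, U) = (U + b)/((2*b)) = (U + b)*(1/(2*b)) = (U + b)/(2*b))
(-4)²*6 + A(-4, -1) = (-4)²*6 + (½)*(-1 - 4)/(-4) = 16*6 + (½)*(-¼)*(-5) = 96 + 5/8 = 773/8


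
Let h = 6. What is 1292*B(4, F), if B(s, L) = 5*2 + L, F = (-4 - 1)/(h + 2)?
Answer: 24225/2 ≈ 12113.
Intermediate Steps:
F = -5/8 (F = (-4 - 1)/(6 + 2) = -5/8 ≈ -0.62500)
B(s, L) = 10 + L
1292*B(4, F) = 1292*(10 - 5/8) = 1292*(75/8) = 24225/2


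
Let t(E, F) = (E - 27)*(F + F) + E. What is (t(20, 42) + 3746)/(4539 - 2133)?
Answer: 1589/1203 ≈ 1.3209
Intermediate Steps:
t(E, F) = E + 2*F*(-27 + E) (t(E, F) = (-27 + E)*(2*F) + E = 2*F*(-27 + E) + E = E + 2*F*(-27 + E))
(t(20, 42) + 3746)/(4539 - 2133) = ((20 - 54*42 + 2*20*42) + 3746)/(4539 - 2133) = ((20 - 2268 + 1680) + 3746)/2406 = (-568 + 3746)*(1/2406) = 3178*(1/2406) = 1589/1203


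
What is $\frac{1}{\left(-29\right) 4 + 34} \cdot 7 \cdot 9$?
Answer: $- \frac{63}{82} \approx -0.76829$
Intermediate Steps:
$\frac{1}{\left(-29\right) 4 + 34} \cdot 7 \cdot 9 = \frac{1}{-116 + 34} \cdot 7 \cdot 9 = \frac{1}{-82} \cdot 7 \cdot 9 = \left(- \frac{1}{82}\right) 7 \cdot 9 = \left(- \frac{7}{82}\right) 9 = - \frac{63}{82}$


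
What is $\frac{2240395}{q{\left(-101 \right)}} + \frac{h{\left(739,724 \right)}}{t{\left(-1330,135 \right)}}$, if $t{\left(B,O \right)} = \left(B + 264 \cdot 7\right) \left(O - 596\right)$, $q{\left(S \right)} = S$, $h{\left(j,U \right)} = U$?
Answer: $- \frac{267500959167}{12059299} \approx -22182.0$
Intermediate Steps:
$t{\left(B,O \right)} = \left(-596 + O\right) \left(1848 + B\right)$ ($t{\left(B,O \right)} = \left(B + 1848\right) \left(-596 + O\right) = \left(1848 + B\right) \left(-596 + O\right) = \left(-596 + O\right) \left(1848 + B\right)$)
$\frac{2240395}{q{\left(-101 \right)}} + \frac{h{\left(739,724 \right)}}{t{\left(-1330,135 \right)}} = \frac{2240395}{-101} + \frac{724}{-1101408 - -792680 + 1848 \cdot 135 - 179550} = 2240395 \left(- \frac{1}{101}\right) + \frac{724}{-1101408 + 792680 + 249480 - 179550} = - \frac{2240395}{101} + \frac{724}{-238798} = - \frac{2240395}{101} + 724 \left(- \frac{1}{238798}\right) = - \frac{2240395}{101} - \frac{362}{119399} = - \frac{267500959167}{12059299}$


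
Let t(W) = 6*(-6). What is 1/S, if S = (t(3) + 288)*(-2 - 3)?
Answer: -1/1260 ≈ -0.00079365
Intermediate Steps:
t(W) = -36
S = -1260 (S = (-36 + 288)*(-2 - 3) = 252*(-5) = -1260)
1/S = 1/(-1260) = -1/1260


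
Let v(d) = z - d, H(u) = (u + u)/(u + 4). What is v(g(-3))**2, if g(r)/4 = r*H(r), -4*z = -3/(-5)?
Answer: 2082249/400 ≈ 5205.6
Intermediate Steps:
H(u) = 2*u/(4 + u) (H(u) = (2*u)/(4 + u) = 2*u/(4 + u))
z = -3/20 (z = -(-3)/(4*(-5)) = -(-3)*(-1)/(4*5) = -1/4*3/5 = -3/20 ≈ -0.15000)
g(r) = 8*r**2/(4 + r) (g(r) = 4*(r*(2*r/(4 + r))) = 4*(2*r**2/(4 + r)) = 8*r**2/(4 + r))
v(d) = -3/20 - d
v(g(-3))**2 = (-3/20 - 8*(-3)**2/(4 - 3))**2 = (-3/20 - 8*9/1)**2 = (-3/20 - 8*9)**2 = (-3/20 - 1*72)**2 = (-3/20 - 72)**2 = (-1443/20)**2 = 2082249/400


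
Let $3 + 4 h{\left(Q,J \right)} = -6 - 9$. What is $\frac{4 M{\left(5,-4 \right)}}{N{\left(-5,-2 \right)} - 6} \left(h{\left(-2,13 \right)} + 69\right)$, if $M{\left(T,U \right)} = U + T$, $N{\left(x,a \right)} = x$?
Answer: $- \frac{258}{11} \approx -23.455$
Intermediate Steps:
$h{\left(Q,J \right)} = - \frac{9}{2}$ ($h{\left(Q,J \right)} = - \frac{3}{4} + \frac{-6 - 9}{4} = - \frac{3}{4} + \frac{1}{4} \left(-15\right) = - \frac{3}{4} - \frac{15}{4} = - \frac{9}{2}$)
$M{\left(T,U \right)} = T + U$
$\frac{4 M{\left(5,-4 \right)}}{N{\left(-5,-2 \right)} - 6} \left(h{\left(-2,13 \right)} + 69\right) = \frac{4 \left(5 - 4\right)}{-5 - 6} \left(- \frac{9}{2} + 69\right) = \frac{4 \cdot 1}{-11} \cdot \frac{129}{2} = 4 \left(- \frac{1}{11}\right) \frac{129}{2} = \left(- \frac{4}{11}\right) \frac{129}{2} = - \frac{258}{11}$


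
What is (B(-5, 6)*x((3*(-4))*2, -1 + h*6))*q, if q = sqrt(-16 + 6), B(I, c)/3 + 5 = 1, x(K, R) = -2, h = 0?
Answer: 24*I*sqrt(10) ≈ 75.895*I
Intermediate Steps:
B(I, c) = -12 (B(I, c) = -15 + 3*1 = -15 + 3 = -12)
q = I*sqrt(10) (q = sqrt(-10) = I*sqrt(10) ≈ 3.1623*I)
(B(-5, 6)*x((3*(-4))*2, -1 + h*6))*q = (-12*(-2))*(I*sqrt(10)) = 24*(I*sqrt(10)) = 24*I*sqrt(10)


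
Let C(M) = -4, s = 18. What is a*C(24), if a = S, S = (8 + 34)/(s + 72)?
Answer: -28/15 ≈ -1.8667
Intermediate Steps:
S = 7/15 (S = (8 + 34)/(18 + 72) = 42/90 = 42*(1/90) = 7/15 ≈ 0.46667)
a = 7/15 ≈ 0.46667
a*C(24) = (7/15)*(-4) = -28/15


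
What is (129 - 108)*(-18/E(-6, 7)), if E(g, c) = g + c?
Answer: -378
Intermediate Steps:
E(g, c) = c + g
(129 - 108)*(-18/E(-6, 7)) = (129 - 108)*(-18/(7 - 6)) = 21*(-18/1) = 21*(-18*1) = 21*(-18) = -378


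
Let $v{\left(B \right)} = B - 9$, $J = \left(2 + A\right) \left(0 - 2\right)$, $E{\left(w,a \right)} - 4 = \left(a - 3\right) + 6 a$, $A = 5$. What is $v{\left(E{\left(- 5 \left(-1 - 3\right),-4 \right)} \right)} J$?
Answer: $504$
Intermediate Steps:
$E{\left(w,a \right)} = 1 + 7 a$ ($E{\left(w,a \right)} = 4 + \left(\left(a - 3\right) + 6 a\right) = 4 + \left(\left(-3 + a\right) + 6 a\right) = 4 + \left(-3 + 7 a\right) = 1 + 7 a$)
$J = -14$ ($J = \left(2 + 5\right) \left(0 - 2\right) = 7 \left(-2\right) = -14$)
$v{\left(B \right)} = -9 + B$
$v{\left(E{\left(- 5 \left(-1 - 3\right),-4 \right)} \right)} J = \left(-9 + \left(1 + 7 \left(-4\right)\right)\right) \left(-14\right) = \left(-9 + \left(1 - 28\right)\right) \left(-14\right) = \left(-9 - 27\right) \left(-14\right) = \left(-36\right) \left(-14\right) = 504$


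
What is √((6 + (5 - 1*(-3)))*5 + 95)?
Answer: √165 ≈ 12.845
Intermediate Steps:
√((6 + (5 - 1*(-3)))*5 + 95) = √((6 + (5 + 3))*5 + 95) = √((6 + 8)*5 + 95) = √(14*5 + 95) = √(70 + 95) = √165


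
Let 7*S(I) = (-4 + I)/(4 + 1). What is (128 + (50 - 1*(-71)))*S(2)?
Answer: -498/35 ≈ -14.229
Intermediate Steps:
S(I) = -4/35 + I/35 (S(I) = ((-4 + I)/(4 + 1))/7 = ((-4 + I)/5)/7 = ((-4 + I)*(1/5))/7 = (-4/5 + I/5)/7 = -4/35 + I/35)
(128 + (50 - 1*(-71)))*S(2) = (128 + (50 - 1*(-71)))*(-4/35 + (1/35)*2) = (128 + (50 + 71))*(-4/35 + 2/35) = (128 + 121)*(-2/35) = 249*(-2/35) = -498/35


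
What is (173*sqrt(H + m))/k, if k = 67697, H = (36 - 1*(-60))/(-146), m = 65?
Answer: 173*sqrt(342881)/4941881 ≈ 0.020499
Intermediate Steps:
H = -48/73 (H = (36 + 60)*(-1/146) = 96*(-1/146) = -48/73 ≈ -0.65753)
(173*sqrt(H + m))/k = (173*sqrt(-48/73 + 65))/67697 = (173*sqrt(4697/73))*(1/67697) = (173*(sqrt(342881)/73))*(1/67697) = (173*sqrt(342881)/73)*(1/67697) = 173*sqrt(342881)/4941881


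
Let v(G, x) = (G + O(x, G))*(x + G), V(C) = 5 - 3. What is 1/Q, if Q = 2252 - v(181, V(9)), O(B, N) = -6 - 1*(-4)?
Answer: -1/30505 ≈ -3.2782e-5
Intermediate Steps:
O(B, N) = -2 (O(B, N) = -6 + 4 = -2)
V(C) = 2
v(G, x) = (-2 + G)*(G + x) (v(G, x) = (G - 2)*(x + G) = (-2 + G)*(G + x))
Q = -30505 (Q = 2252 - (181**2 - 2*181 - 2*2 + 181*2) = 2252 - (32761 - 362 - 4 + 362) = 2252 - 1*32757 = 2252 - 32757 = -30505)
1/Q = 1/(-30505) = -1/30505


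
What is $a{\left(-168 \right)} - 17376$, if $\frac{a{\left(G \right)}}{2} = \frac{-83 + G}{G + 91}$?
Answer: $- \frac{1337450}{77} \approx -17369.0$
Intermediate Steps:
$a{\left(G \right)} = \frac{2 \left(-83 + G\right)}{91 + G}$ ($a{\left(G \right)} = 2 \frac{-83 + G}{G + 91} = 2 \frac{-83 + G}{91 + G} = \frac{2 \left(-83 + G\right)}{91 + G}$)
$a{\left(-168 \right)} - 17376 = \frac{2 \left(-83 - 168\right)}{91 - 168} - 17376 = 2 \frac{1}{-77} \left(-251\right) - 17376 = 2 \left(- \frac{1}{77}\right) \left(-251\right) - 17376 = \frac{502}{77} - 17376 = - \frac{1337450}{77}$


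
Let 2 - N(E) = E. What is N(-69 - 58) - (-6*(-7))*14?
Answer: -459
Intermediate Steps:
N(E) = 2 - E
N(-69 - 58) - (-6*(-7))*14 = (2 - (-69 - 58)) - (-6*(-7))*14 = (2 - 1*(-127)) - 42*14 = (2 + 127) - 1*588 = 129 - 588 = -459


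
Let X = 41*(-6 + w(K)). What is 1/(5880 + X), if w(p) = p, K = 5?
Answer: 1/5839 ≈ 0.00017126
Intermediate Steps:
X = -41 (X = 41*(-6 + 5) = 41*(-1) = -41)
1/(5880 + X) = 1/(5880 - 41) = 1/5839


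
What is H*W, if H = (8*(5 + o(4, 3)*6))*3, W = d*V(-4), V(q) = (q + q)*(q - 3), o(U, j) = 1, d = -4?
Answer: -59136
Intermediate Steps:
V(q) = 2*q*(-3 + q) (V(q) = (2*q)*(-3 + q) = 2*q*(-3 + q))
W = -224 (W = -8*(-4)*(-3 - 4) = -8*(-4)*(-7) = -4*56 = -224)
H = 264 (H = (8*(5 + 1*6))*3 = (8*(5 + 6))*3 = (8*11)*3 = 88*3 = 264)
H*W = 264*(-224) = -59136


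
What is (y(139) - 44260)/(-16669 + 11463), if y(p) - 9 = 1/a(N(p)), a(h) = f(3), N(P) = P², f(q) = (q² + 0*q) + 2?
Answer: 243380/28633 ≈ 8.5000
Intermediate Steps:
f(q) = 2 + q² (f(q) = (q² + 0) + 2 = q² + 2 = 2 + q²)
a(h) = 11 (a(h) = 2 + 3² = 2 + 9 = 11)
y(p) = 100/11 (y(p) = 9 + 1/11 = 100/11)
(y(139) - 44260)/(-16669 + 11463) = (100/11 - 44260)/(-16669 + 11463) = -486760/11/(-5206) = -486760/11*(-1/5206) = 243380/28633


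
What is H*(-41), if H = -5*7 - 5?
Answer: 1640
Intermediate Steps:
H = -40 (H = -35 - 5 = -40)
H*(-41) = -40*(-41) = 1640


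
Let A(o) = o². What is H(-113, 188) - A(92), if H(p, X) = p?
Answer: -8577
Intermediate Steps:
H(-113, 188) - A(92) = -113 - 1*92² = -113 - 1*8464 = -113 - 8464 = -8577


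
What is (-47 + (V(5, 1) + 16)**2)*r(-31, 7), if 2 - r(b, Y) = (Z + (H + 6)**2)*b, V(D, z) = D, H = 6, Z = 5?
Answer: 1820674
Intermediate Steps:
r(b, Y) = 2 - 149*b (r(b, Y) = 2 - (5 + (6 + 6)**2)*b = 2 - (5 + 12**2)*b = 2 - (5 + 144)*b = 2 - 149*b)
(-47 + (V(5, 1) + 16)**2)*r(-31, 7) = (-47 + (5 + 16)**2)*(2 - 149*(-31)) = (-47 + 21**2)*(2 + 4619) = (-47 + 441)*4621 = 394*4621 = 1820674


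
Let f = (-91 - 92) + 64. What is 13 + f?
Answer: -106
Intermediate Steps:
f = -119 (f = -183 + 64 = -119)
13 + f = 13 - 119 = -106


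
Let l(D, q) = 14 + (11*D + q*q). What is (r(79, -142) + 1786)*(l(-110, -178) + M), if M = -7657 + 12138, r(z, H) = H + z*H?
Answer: -334793206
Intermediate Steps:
l(D, q) = 14 + q**2 + 11*D (l(D, q) = 14 + (11*D + q**2) = 14 + (q**2 + 11*D) = 14 + q**2 + 11*D)
r(z, H) = H + H*z
M = 4481
(r(79, -142) + 1786)*(l(-110, -178) + M) = (-142*(1 + 79) + 1786)*((14 + (-178)**2 + 11*(-110)) + 4481) = (-142*80 + 1786)*((14 + 31684 - 1210) + 4481) = (-11360 + 1786)*(30488 + 4481) = -9574*34969 = -334793206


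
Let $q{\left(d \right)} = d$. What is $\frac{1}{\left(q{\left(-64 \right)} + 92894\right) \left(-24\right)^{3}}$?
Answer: $- \frac{1}{1283281920} \approx -7.7925 \cdot 10^{-10}$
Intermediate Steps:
$\frac{1}{\left(q{\left(-64 \right)} + 92894\right) \left(-24\right)^{3}} = \frac{1}{\left(-64 + 92894\right) \left(-24\right)^{3}} = \frac{1}{92830 \left(-13824\right)} = \frac{1}{92830} \left(- \frac{1}{13824}\right) = - \frac{1}{1283281920}$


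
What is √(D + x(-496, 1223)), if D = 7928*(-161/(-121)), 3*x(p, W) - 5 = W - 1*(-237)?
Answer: √12019467/33 ≈ 105.06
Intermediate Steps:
x(p, W) = 242/3 + W/3 (x(p, W) = 5/3 + (W - 1*(-237))/3 = 5/3 + (W + 237)/3 = 5/3 + (237 + W)/3 = 5/3 + (79 + W/3) = 242/3 + W/3)
D = 1276408/121 (D = 7928*(-161*(-1/121)) = 7928*(161/121) = 1276408/121 ≈ 10549.)
√(D + x(-496, 1223)) = √(1276408/121 + (242/3 + (⅓)*1223)) = √(1276408/121 + (242/3 + 1223/3)) = √(1276408/121 + 1465/3) = √(4006489/363) = √12019467/33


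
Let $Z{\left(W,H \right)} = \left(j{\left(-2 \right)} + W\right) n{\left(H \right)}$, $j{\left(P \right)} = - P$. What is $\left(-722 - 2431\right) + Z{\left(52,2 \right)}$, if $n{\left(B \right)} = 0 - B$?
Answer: $-3261$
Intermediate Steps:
$n{\left(B \right)} = - B$
$Z{\left(W,H \right)} = - H \left(2 + W\right)$ ($Z{\left(W,H \right)} = \left(\left(-1\right) \left(-2\right) + W\right) \left(- H\right) = \left(2 + W\right) \left(- H\right) = - H \left(2 + W\right)$)
$\left(-722 - 2431\right) + Z{\left(52,2 \right)} = \left(-722 - 2431\right) - 2 \left(2 + 52\right) = -3153 - 2 \cdot 54 = -3153 - 108 = -3261$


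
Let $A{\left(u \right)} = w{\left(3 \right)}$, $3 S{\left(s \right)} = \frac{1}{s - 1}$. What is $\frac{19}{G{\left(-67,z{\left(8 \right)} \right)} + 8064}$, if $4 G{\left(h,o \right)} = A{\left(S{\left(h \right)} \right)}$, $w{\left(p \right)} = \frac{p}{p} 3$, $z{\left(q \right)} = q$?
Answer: $\frac{76}{32259} \approx 0.0023559$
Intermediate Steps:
$w{\left(p \right)} = 3$ ($w{\left(p \right)} = 1 \cdot 3 = 3$)
$S{\left(s \right)} = \frac{1}{3 \left(-1 + s\right)}$ ($S{\left(s \right)} = \frac{1}{3 \left(s - 1\right)} = \frac{1}{3 \left(-1 + s\right)}$)
$A{\left(u \right)} = 3$
$G{\left(h,o \right)} = \frac{3}{4}$ ($G{\left(h,o \right)} = \frac{1}{4} \cdot 3 = \frac{3}{4}$)
$\frac{19}{G{\left(-67,z{\left(8 \right)} \right)} + 8064} = \frac{19}{\frac{3}{4} + 8064} = \frac{19}{\frac{32259}{4}} = 19 \cdot \frac{4}{32259} = \frac{76}{32259}$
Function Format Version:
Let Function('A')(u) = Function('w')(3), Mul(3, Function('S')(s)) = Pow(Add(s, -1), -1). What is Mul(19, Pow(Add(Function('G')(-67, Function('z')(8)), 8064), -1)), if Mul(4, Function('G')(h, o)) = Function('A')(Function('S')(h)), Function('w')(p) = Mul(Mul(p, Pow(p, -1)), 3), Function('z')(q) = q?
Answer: Rational(76, 32259) ≈ 0.0023559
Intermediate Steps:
Function('w')(p) = 3 (Function('w')(p) = Mul(1, 3) = 3)
Function('S')(s) = Mul(Rational(1, 3), Pow(Add(-1, s), -1)) (Function('S')(s) = Mul(Rational(1, 3), Pow(Add(s, -1), -1)) = Mul(Rational(1, 3), Pow(Add(-1, s), -1)))
Function('A')(u) = 3
Function('G')(h, o) = Rational(3, 4) (Function('G')(h, o) = Mul(Rational(1, 4), 3) = Rational(3, 4))
Mul(19, Pow(Add(Function('G')(-67, Function('z')(8)), 8064), -1)) = Mul(19, Pow(Add(Rational(3, 4), 8064), -1)) = Mul(19, Pow(Rational(32259, 4), -1)) = Mul(19, Rational(4, 32259)) = Rational(76, 32259)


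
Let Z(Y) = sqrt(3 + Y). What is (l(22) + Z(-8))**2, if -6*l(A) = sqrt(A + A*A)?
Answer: 163/18 - I*sqrt(2530)/3 ≈ 9.0556 - 16.766*I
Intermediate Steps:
l(A) = -sqrt(A + A**2)/6 (l(A) = -sqrt(A + A*A)/6 = -sqrt(A + A**2)/6)
(l(22) + Z(-8))**2 = (-sqrt(22)*sqrt(1 + 22)/6 + sqrt(3 - 8))**2 = (-sqrt(506)/6 + sqrt(-5))**2 = (-sqrt(506)/6 + I*sqrt(5))**2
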